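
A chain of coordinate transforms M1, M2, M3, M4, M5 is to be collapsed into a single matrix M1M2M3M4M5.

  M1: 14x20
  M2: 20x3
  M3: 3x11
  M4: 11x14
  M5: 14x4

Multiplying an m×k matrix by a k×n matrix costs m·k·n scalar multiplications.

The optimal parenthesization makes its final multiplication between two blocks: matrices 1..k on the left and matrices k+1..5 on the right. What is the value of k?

Adjacent pairs: M1M2 = 14·20·3 = 840; M2M3 = 20·3·11 = 660; M3M4 = 3·11·14 = 462; M4M5 = 11·14·4 = 616.
Length 3: M1..M3: k=1: 0+660+14·20·11=3740; k=2: 840+0+14·3·11=1302 → min 1302 | M2..M4: k=2: 0+462+20·3·14=1302; k=3: 660+0+20·11·14=3740 → min 1302 | M3..M5: k=3: 0+616+3·11·4=748; k=4: 462+0+3·14·4=630 → min 630.
Length 4: M1..M4: k=1: 0+1302+14·20·14=5222; k=2: 840+462+14·3·14=1890; k=3: 1302+0+14·11·14=3458 → min 1890 | M2..M5: k=2: 0+630+20·3·4=870; k=3: 660+616+20·11·4=2156; k=4: 1302+0+20·14·4=2422 → min 870.
Top-level splits: k=1: (M1..M1)·(M2..M5) → 0+870+14·20·4 = 1990; k=2: (M1..M2)·(M3..M5) → 840+630+14·3·4 = 1638; k=3: (M1..M3)·(M4..M5) → 1302+616+14·11·4 = 2534; k=4: (M1..M4)·(M5..M5) → 1890+0+14·14·4 = 2674.
Best split is after M2, i.e. k = 2.

2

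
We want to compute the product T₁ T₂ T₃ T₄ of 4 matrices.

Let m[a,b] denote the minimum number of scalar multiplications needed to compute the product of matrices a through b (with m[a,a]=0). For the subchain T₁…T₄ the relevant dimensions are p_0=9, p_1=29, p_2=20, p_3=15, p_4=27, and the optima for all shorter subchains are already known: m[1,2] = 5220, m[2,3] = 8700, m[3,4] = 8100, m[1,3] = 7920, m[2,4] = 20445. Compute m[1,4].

m[1,4] = min over k∈[1,3] of m[1,k]+m[k+1,4]+p_{0}·p_k·p_{4}.
k=1: 0 + 20445 + 9·29·27 = 27492; k=2: 5220 + 8100 + 9·20·27 = 18180; k=3: 7920 + 0 + 9·15·27 = 11565.
Minimum: 11565 at k=3.

11565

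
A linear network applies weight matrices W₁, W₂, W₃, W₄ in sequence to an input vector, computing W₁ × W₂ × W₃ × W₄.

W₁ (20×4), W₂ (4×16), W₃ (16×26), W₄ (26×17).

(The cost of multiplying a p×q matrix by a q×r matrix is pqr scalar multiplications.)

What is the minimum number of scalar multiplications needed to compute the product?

Adjacent pairs: W₁W₂ = 20·4·16 = 1280; W₂W₃ = 4·16·26 = 1664; W₃W₄ = 16·26·17 = 7072.
Length 3: W₁..W₃: k=1: 0+1664+20·4·26=3744; k=2: 1280+0+20·16·26=9600 → min 3744 | W₂..W₄: k=2: 0+7072+4·16·17=8160; k=3: 1664+0+4·26·17=3432 → min 3432.
Length 4: W₁..W₄: k=1: 0+3432+20·4·17=4792; k=2: 1280+7072+20·16·17=13792; k=3: 3744+0+20·26·17=12584 → min 4792.
Optimal order: (W₁ × ((W₂ × W₃) × W₄)) with cost 4792.

4792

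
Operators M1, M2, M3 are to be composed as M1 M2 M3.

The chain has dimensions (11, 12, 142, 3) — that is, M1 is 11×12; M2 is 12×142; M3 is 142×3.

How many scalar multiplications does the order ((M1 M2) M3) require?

(M1 M2): 11×12 by 12×142 → 11×142, cost 11·12·142 = 18744
((M1 M2) M3): 11×142 by 142×3 → 11×3, cost 11·142·3 = 4686; cumulative 23430
Total: 23430 scalar multiplications.

23430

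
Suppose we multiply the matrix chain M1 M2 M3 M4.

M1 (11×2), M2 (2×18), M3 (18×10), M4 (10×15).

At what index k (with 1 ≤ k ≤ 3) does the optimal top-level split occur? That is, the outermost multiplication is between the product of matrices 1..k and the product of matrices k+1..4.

1

Adjacent pairs: M1M2 = 11·2·18 = 396; M2M3 = 2·18·10 = 360; M3M4 = 18·10·15 = 2700.
Length 3: M1..M3: k=1: 0+360+11·2·10=580; k=2: 396+0+11·18·10=2376 → min 580 | M2..M4: k=2: 0+2700+2·18·15=3240; k=3: 360+0+2·10·15=660 → min 660.
Top-level splits: k=1: (M1..M1)·(M2..M4) → 0+660+11·2·15 = 990; k=2: (M1..M2)·(M3..M4) → 396+2700+11·18·15 = 6066; k=3: (M1..M3)·(M4..M4) → 580+0+11·10·15 = 2230.
Best split is after M1, i.e. k = 1.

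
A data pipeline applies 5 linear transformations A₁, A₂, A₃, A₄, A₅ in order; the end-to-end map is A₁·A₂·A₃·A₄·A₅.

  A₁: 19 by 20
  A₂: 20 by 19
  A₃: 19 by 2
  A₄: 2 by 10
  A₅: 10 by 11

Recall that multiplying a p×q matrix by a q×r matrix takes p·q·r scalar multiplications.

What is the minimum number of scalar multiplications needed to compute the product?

Adjacent pairs: A₁A₂ = 19·20·19 = 7220; A₂A₃ = 20·19·2 = 760; A₃A₄ = 19·2·10 = 380; A₄A₅ = 2·10·11 = 220.
Length 3: A₁..A₃: k=1: 0+760+19·20·2=1520; k=2: 7220+0+19·19·2=7942 → min 1520 | A₂..A₄: k=2: 0+380+20·19·10=4180; k=3: 760+0+20·2·10=1160 → min 1160 | A₃..A₅: k=3: 0+220+19·2·11=638; k=4: 380+0+19·10·11=2470 → min 638.
Length 4: A₁..A₄: k=1: 0+1160+19·20·10=4960; k=2: 7220+380+19·19·10=11210; k=3: 1520+0+19·2·10=1900 → min 1900 | A₂..A₅: k=2: 0+638+20·19·11=4818; k=3: 760+220+20·2·11=1420; k=4: 1160+0+20·10·11=3360 → min 1420.
Length 5: A₁..A₅: k=1: 0+1420+19·20·11=5600; k=2: 7220+638+19·19·11=11829; k=3: 1520+220+19·2·11=2158; k=4: 1900+0+19·10·11=3990 → min 2158.
Optimal order: ((A₁·(A₂·A₃))·(A₄·A₅)) with cost 2158.

2158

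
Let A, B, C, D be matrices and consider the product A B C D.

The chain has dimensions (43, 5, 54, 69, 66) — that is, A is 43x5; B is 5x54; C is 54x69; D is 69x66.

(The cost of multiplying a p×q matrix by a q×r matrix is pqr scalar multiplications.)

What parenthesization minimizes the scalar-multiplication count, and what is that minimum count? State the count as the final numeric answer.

Adjacent pairs: AB = 43·5·54 = 11610; BC = 5·54·69 = 18630; CD = 54·69·66 = 245916.
Length 3: A..C: k=1: 0+18630+43·5·69=33465; k=2: 11610+0+43·54·69=171828 → min 33465 | B..D: k=2: 0+245916+5·54·66=263736; k=3: 18630+0+5·69·66=41400 → min 41400.
Length 4: A..D: k=1: 0+41400+43·5·66=55590; k=2: 11610+245916+43·54·66=410778; k=3: 33465+0+43·69·66=229287 → min 55590.
Optimal parenthesization: (A ((B C) D)) with cost 55590.

55590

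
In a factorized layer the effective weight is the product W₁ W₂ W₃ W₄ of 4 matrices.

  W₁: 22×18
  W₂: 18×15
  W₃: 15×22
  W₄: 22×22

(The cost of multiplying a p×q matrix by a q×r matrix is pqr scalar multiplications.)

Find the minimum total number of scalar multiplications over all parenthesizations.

20460

Adjacent pairs: W₁W₂ = 22·18·15 = 5940; W₂W₃ = 18·15·22 = 5940; W₃W₄ = 15·22·22 = 7260.
Length 3: W₁..W₃: k=1: 0+5940+22·18·22=14652; k=2: 5940+0+22·15·22=13200 → min 13200 | W₂..W₄: k=2: 0+7260+18·15·22=13200; k=3: 5940+0+18·22·22=14652 → min 13200.
Length 4: W₁..W₄: k=1: 0+13200+22·18·22=21912; k=2: 5940+7260+22·15·22=20460; k=3: 13200+0+22·22·22=23848 → min 20460.
Optimal order: ((W₁ W₂) (W₃ W₄)) with cost 20460.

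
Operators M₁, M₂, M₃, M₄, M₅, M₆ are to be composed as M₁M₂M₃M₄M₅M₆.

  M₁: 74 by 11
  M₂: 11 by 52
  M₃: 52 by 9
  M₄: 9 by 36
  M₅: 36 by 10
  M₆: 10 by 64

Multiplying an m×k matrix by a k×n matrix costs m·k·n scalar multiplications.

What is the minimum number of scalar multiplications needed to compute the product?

Adjacent pairs: M₁M₂ = 74·11·52 = 42328; M₂M₃ = 11·52·9 = 5148; M₃M₄ = 52·9·36 = 16848; M₄M₅ = 9·36·10 = 3240; M₅M₆ = 36·10·64 = 23040.
Length 3: M₁..M₃: k=1: 0+5148+74·11·9=12474; k=2: 42328+0+74·52·9=76960 → min 12474 | M₂..M₄: k=2: 0+16848+11·52·36=37440; k=3: 5148+0+11·9·36=8712 → min 8712 | M₃..M₅: k=3: 0+3240+52·9·10=7920; k=4: 16848+0+52·36·10=35568 → min 7920 | M₄..M₆: k=4: 0+23040+9·36·64=43776; k=5: 3240+0+9·10·64=9000 → min 9000.
Length 4: M₁..M₄: k=1: 0+8712+74·11·36=38016; k=2: 42328+16848+74·52·36=197704; k=3: 12474+0+74·9·36=36450 → min 36450 | M₂..M₅: k=2: 0+7920+11·52·10=13640; k=3: 5148+3240+11·9·10=9378; k=4: 8712+0+11·36·10=12672 → min 9378 | M₃..M₆: k=3: 0+9000+52·9·64=38952; k=4: 16848+23040+52·36·64=159696; k=5: 7920+0+52·10·64=41200 → min 38952.
Length 5: M₁..M₅: k=1: 0+9378+74·11·10=17518; k=2: 42328+7920+74·52·10=88728; k=3: 12474+3240+74·9·10=22374; k=4: 36450+0+74·36·10=63090 → min 17518 | M₂..M₆: k=2: 0+38952+11·52·64=75560; k=3: 5148+9000+11·9·64=20484; k=4: 8712+23040+11·36·64=57096; k=5: 9378+0+11·10·64=16418 → min 16418.
Length 6: M₁..M₆: k=1: 0+16418+74·11·64=68514; k=2: 42328+38952+74·52·64=327552; k=3: 12474+9000+74·9·64=64098; k=4: 36450+23040+74·36·64=229986; k=5: 17518+0+74·10·64=64878 → min 64098.
Optimal order: ((M₁(M₂M₃))((M₄M₅)M₆)) with cost 64098.

64098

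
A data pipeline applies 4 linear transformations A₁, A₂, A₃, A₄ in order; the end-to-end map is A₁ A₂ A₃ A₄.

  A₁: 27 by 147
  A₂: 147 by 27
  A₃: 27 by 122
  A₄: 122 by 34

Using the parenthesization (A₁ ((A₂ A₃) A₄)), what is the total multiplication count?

1228920

(A₂ A₃): 147×27 by 27×122 → 147×122, cost 147·27·122 = 484218
((A₂ A₃) A₄): 147×122 by 122×34 → 147×34, cost 147·122·34 = 609756; cumulative 1093974
(A₁ ((A₂ A₃) A₄)): 27×147 by 147×34 → 27×34, cost 27·147·34 = 134946; cumulative 1228920
Total: 1228920 scalar multiplications.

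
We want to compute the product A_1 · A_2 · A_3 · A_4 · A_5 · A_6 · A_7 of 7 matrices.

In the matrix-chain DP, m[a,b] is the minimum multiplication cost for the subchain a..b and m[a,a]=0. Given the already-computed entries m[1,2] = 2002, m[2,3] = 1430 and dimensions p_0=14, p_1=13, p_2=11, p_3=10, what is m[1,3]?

m[1,3] = min over k∈[1,2] of m[1,k]+m[k+1,3]+p_{0}·p_k·p_{3}.
k=1: 0 + 1430 + 14·13·10 = 3250; k=2: 2002 + 0 + 14·11·10 = 3542.
Minimum: 3250 at k=1.

3250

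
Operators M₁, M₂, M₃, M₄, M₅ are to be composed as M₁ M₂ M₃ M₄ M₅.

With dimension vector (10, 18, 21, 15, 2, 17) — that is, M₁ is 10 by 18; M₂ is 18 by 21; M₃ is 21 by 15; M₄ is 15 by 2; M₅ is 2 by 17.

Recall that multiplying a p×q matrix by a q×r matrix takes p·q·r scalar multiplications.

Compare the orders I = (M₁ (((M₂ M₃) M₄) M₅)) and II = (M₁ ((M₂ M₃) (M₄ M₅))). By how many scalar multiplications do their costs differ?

Order I = (M₁ (((M₂ M₃) M₄) M₅)): (M₂ M₃): 18×21 by 21×15 → 18×15, cost 18·21·15 = 5670; ((M₂ M₃) M₄): 18×15 by 15×2 → 18×2, cost 18·15·2 = 540; cumulative 6210; (((M₂ M₃) M₄) M₅): 18×2 by 2×17 → 18×17, cost 18·2·17 = 612; cumulative 6822; (M₁ (((M₂ M₃) M₄) M₅)): 10×18 by 18×17 → 10×17, cost 10·18·17 = 3060; cumulative 9882. Total 9882.
Order II = (M₁ ((M₂ M₃) (M₄ M₅))): (M₂ M₃): 18×21 by 21×15 → 18×15, cost 18·21·15 = 5670; (M₄ M₅): 15×2 by 2×17 → 15×17, cost 15·2·17 = 510; ((M₂ M₃) (M₄ M₅)): 18×15 by 15×17 → 18×17, cost 18·15·17 = 4590; cumulative 10770; (M₁ ((M₂ M₃) (M₄ M₅))): 10×18 by 18×17 → 10×17, cost 10·18·17 = 3060; cumulative 13830. Total 13830.
Difference: |9882 − 13830| = 3948.

3948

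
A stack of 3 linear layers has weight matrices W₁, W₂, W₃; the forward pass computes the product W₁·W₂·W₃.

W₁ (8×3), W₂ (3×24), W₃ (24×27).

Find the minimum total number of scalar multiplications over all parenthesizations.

Order (W₁·(W₂·W₃)): (W₂·W₃): 3×24 by 24×27 → 3×27, cost 3·24·27 = 1944; (W₁·(W₂·W₃)): 8×3 by 3×27 → 8×27, cost 8·3·27 = 648; cumulative 2592. Total 2592.
Order ((W₁·W₂)·W₃): (W₁·W₂): 8×3 by 3×24 → 8×24, cost 8·3·24 = 576; ((W₁·W₂)·W₃): 8×24 by 24×27 → 8×27, cost 8·24·27 = 5184; cumulative 5760. Total 5760.
Minimum: 2592.

2592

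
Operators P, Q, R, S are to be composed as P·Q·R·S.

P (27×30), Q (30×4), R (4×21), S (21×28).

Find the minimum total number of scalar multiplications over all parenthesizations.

8616

Adjacent pairs: PQ = 27·30·4 = 3240; QR = 30·4·21 = 2520; RS = 4·21·28 = 2352.
Length 3: P..R: k=1: 0+2520+27·30·21=19530; k=2: 3240+0+27·4·21=5508 → min 5508 | Q..S: k=2: 0+2352+30·4·28=5712; k=3: 2520+0+30·21·28=20160 → min 5712.
Length 4: P..S: k=1: 0+5712+27·30·28=28392; k=2: 3240+2352+27·4·28=8616; k=3: 5508+0+27·21·28=21384 → min 8616.
Optimal order: ((P·Q)·(R·S)) with cost 8616.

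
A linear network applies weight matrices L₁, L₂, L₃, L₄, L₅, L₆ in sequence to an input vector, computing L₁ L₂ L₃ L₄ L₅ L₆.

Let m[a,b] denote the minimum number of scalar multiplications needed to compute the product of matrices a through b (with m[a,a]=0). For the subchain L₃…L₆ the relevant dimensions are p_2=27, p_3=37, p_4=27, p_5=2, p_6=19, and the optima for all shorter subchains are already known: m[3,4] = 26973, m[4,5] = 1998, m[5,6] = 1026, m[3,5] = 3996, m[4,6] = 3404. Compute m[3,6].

5022

m[3,6] = min over k∈[3,5] of m[3,k]+m[k+1,6]+p_{2}·p_k·p_{6}.
k=3: 0 + 3404 + 27·37·19 = 22385; k=4: 26973 + 1026 + 27·27·19 = 41850; k=5: 3996 + 0 + 27·2·19 = 5022.
Minimum: 5022 at k=5.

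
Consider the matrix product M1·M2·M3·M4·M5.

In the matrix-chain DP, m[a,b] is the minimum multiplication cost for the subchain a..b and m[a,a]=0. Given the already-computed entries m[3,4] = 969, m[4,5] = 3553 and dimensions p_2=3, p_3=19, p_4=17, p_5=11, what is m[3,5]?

m[3,5] = min over k∈[3,4] of m[3,k]+m[k+1,5]+p_{2}·p_k·p_{5}.
k=3: 0 + 3553 + 3·19·11 = 4180; k=4: 969 + 0 + 3·17·11 = 1530.
Minimum: 1530 at k=4.

1530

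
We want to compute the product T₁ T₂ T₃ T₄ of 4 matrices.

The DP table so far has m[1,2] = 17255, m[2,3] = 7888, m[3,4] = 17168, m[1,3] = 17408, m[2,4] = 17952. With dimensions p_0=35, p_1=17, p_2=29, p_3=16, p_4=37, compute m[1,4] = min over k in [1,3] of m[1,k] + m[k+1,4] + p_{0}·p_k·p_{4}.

38128

m[1,4] = min over k∈[1,3] of m[1,k]+m[k+1,4]+p_{0}·p_k·p_{4}.
k=1: 0 + 17952 + 35·17·37 = 39967; k=2: 17255 + 17168 + 35·29·37 = 71978; k=3: 17408 + 0 + 35·16·37 = 38128.
Minimum: 38128 at k=3.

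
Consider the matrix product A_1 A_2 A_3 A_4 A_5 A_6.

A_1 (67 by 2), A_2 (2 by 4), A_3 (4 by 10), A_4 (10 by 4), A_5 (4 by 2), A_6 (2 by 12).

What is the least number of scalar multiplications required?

Adjacent pairs: A_1A_2 = 67·2·4 = 536; A_2A_3 = 2·4·10 = 80; A_3A_4 = 4·10·4 = 160; A_4A_5 = 10·4·2 = 80; A_5A_6 = 4·2·12 = 96.
Length 3: A_1..A_3: k=1: 0+80+67·2·10=1420; k=2: 536+0+67·4·10=3216 → min 1420 | A_2..A_4: k=2: 0+160+2·4·4=192; k=3: 80+0+2·10·4=160 → min 160 | A_3..A_5: k=3: 0+80+4·10·2=160; k=4: 160+0+4·4·2=192 → min 160 | A_4..A_6: k=4: 0+96+10·4·12=576; k=5: 80+0+10·2·12=320 → min 320.
Length 4: A_1..A_4: k=1: 0+160+67·2·4=696; k=2: 536+160+67·4·4=1768; k=3: 1420+0+67·10·4=4100 → min 696 | A_2..A_5: k=2: 0+160+2·4·2=176; k=3: 80+80+2·10·2=200; k=4: 160+0+2·4·2=176 → min 176 | A_3..A_6: k=3: 0+320+4·10·12=800; k=4: 160+96+4·4·12=448; k=5: 160+0+4·2·12=256 → min 256.
Length 5: A_1..A_5: k=1: 0+176+67·2·2=444; k=2: 536+160+67·4·2=1232; k=3: 1420+80+67·10·2=2840; k=4: 696+0+67·4·2=1232 → min 444 | A_2..A_6: k=2: 0+256+2·4·12=352; k=3: 80+320+2·10·12=640; k=4: 160+96+2·4·12=352; k=5: 176+0+2·2·12=224 → min 224.
Length 6: A_1..A_6: k=1: 0+224+67·2·12=1832; k=2: 536+256+67·4·12=4008; k=3: 1420+320+67·10·12=9780; k=4: 696+96+67·4·12=4008; k=5: 444+0+67·2·12=2052 → min 1832.
Optimal order: (A_1 ((A_2 (A_3 (A_4 A_5))) A_6)) with cost 1832.

1832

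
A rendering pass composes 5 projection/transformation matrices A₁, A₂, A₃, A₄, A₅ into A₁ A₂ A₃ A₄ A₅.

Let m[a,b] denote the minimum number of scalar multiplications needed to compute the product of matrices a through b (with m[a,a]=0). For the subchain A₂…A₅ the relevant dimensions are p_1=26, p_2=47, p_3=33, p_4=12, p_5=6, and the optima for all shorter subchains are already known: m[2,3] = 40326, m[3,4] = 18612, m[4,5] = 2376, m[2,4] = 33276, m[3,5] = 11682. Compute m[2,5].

m[2,5] = min over k∈[2,4] of m[2,k]+m[k+1,5]+p_{1}·p_k·p_{5}.
k=2: 0 + 11682 + 26·47·6 = 19014; k=3: 40326 + 2376 + 26·33·6 = 47850; k=4: 33276 + 0 + 26·12·6 = 35148.
Minimum: 19014 at k=2.

19014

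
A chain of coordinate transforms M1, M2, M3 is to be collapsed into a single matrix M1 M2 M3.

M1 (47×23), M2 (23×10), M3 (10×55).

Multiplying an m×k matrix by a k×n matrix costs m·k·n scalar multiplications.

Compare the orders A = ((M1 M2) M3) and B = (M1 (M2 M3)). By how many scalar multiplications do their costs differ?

35445

Order A = ((M1 M2) M3): (M1 M2): 47×23 by 23×10 → 47×10, cost 47·23·10 = 10810; ((M1 M2) M3): 47×10 by 10×55 → 47×55, cost 47·10·55 = 25850; cumulative 36660. Total 36660.
Order B = (M1 (M2 M3)): (M2 M3): 23×10 by 10×55 → 23×55, cost 23·10·55 = 12650; (M1 (M2 M3)): 47×23 by 23×55 → 47×55, cost 47·23·55 = 59455; cumulative 72105. Total 72105.
Difference: |36660 − 72105| = 35445.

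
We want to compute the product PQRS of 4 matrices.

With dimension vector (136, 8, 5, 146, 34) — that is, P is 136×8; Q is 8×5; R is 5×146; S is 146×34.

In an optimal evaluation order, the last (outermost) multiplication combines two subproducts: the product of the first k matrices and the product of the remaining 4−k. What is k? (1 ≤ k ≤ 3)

2

Adjacent pairs: PQ = 136·8·5 = 5440; QR = 8·5·146 = 5840; RS = 5·146·34 = 24820.
Length 3: P..R: k=1: 0+5840+136·8·146=164688; k=2: 5440+0+136·5·146=104720 → min 104720 | Q..S: k=2: 0+24820+8·5·34=26180; k=3: 5840+0+8·146·34=45552 → min 26180.
Top-level splits: k=1: (P..P)·(Q..S) → 0+26180+136·8·34 = 63172; k=2: (P..Q)·(R..S) → 5440+24820+136·5·34 = 53380; k=3: (P..R)·(S..S) → 104720+0+136·146·34 = 779824.
Best split is after Q, i.e. k = 2.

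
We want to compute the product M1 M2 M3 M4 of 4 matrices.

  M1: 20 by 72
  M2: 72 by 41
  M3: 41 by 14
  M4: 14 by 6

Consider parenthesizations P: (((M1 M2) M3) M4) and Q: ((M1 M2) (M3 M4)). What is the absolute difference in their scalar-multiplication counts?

Order P = (((M1 M2) M3) M4): (M1 M2): 20×72 by 72×41 → 20×41, cost 20·72·41 = 59040; ((M1 M2) M3): 20×41 by 41×14 → 20×14, cost 20·41·14 = 11480; cumulative 70520; (((M1 M2) M3) M4): 20×14 by 14×6 → 20×6, cost 20·14·6 = 1680; cumulative 72200. Total 72200.
Order Q = ((M1 M2) (M3 M4)): (M1 M2): 20×72 by 72×41 → 20×41, cost 20·72·41 = 59040; (M3 M4): 41×14 by 14×6 → 41×6, cost 41·14·6 = 3444; ((M1 M2) (M3 M4)): 20×41 by 41×6 → 20×6, cost 20·41·6 = 4920; cumulative 67404. Total 67404.
Difference: |72200 − 67404| = 4796.

4796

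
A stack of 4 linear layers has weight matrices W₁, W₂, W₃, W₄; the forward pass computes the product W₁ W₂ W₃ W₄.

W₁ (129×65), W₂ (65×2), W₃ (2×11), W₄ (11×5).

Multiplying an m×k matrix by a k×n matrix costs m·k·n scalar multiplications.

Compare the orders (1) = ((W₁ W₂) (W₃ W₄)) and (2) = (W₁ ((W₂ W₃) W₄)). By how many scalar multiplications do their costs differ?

28760

Order (1) = ((W₁ W₂) (W₃ W₄)): (W₁ W₂): 129×65 by 65×2 → 129×2, cost 129·65·2 = 16770; (W₃ W₄): 2×11 by 11×5 → 2×5, cost 2·11·5 = 110; ((W₁ W₂) (W₃ W₄)): 129×2 by 2×5 → 129×5, cost 129·2·5 = 1290; cumulative 18170. Total 18170.
Order (2) = (W₁ ((W₂ W₃) W₄)): (W₂ W₃): 65×2 by 2×11 → 65×11, cost 65·2·11 = 1430; ((W₂ W₃) W₄): 65×11 by 11×5 → 65×5, cost 65·11·5 = 3575; cumulative 5005; (W₁ ((W₂ W₃) W₄)): 129×65 by 65×5 → 129×5, cost 129·65·5 = 41925; cumulative 46930. Total 46930.
Difference: |18170 − 46930| = 28760.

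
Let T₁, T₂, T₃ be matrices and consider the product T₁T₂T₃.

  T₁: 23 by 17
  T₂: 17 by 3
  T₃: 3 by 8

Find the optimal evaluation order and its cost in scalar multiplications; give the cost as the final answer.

1725

(T₁(T₂T₃)): cost 3536.
((T₁T₂)T₃): cost 1725.
Optimal: ((T₁T₂)T₃) with cost 1725.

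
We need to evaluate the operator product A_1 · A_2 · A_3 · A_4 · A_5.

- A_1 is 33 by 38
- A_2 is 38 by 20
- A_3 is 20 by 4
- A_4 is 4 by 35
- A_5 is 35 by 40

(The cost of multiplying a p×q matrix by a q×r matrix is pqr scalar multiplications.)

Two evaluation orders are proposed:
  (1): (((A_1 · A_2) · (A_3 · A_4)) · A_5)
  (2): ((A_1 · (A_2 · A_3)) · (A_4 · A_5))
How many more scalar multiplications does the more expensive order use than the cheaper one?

Order (1) = (((A_1 · A_2) · (A_3 · A_4)) · A_5): (A_1 · A_2): 33×38 by 38×20 → 33×20, cost 33·38·20 = 25080; (A_3 · A_4): 20×4 by 4×35 → 20×35, cost 20·4·35 = 2800; ((A_1 · A_2) · (A_3 · A_4)): 33×20 by 20×35 → 33×35, cost 33·20·35 = 23100; cumulative 50980; (((A_1 · A_2) · (A_3 · A_4)) · A_5): 33×35 by 35×40 → 33×40, cost 33·35·40 = 46200; cumulative 97180. Total 97180.
Order (2) = ((A_1 · (A_2 · A_3)) · (A_4 · A_5)): (A_2 · A_3): 38×20 by 20×4 → 38×4, cost 38·20·4 = 3040; (A_1 · (A_2 · A_3)): 33×38 by 38×4 → 33×4, cost 33·38·4 = 5016; cumulative 8056; (A_4 · A_5): 4×35 by 35×40 → 4×40, cost 4·35·40 = 5600; ((A_1 · (A_2 · A_3)) · (A_4 · A_5)): 33×4 by 4×40 → 33×40, cost 33·4·40 = 5280; cumulative 18936. Total 18936.
Difference: |97180 − 18936| = 78244.

78244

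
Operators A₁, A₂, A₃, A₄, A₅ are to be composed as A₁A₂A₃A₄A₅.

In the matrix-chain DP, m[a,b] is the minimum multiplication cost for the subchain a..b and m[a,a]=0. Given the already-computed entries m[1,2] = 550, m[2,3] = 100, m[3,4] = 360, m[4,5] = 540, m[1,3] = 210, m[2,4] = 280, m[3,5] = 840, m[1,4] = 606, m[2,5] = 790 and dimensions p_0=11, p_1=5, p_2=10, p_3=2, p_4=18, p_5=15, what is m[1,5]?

m[1,5] = min over k∈[1,4] of m[1,k]+m[k+1,5]+p_{0}·p_k·p_{5}.
k=1: 0 + 790 + 11·5·15 = 1615; k=2: 550 + 840 + 11·10·15 = 3040; k=3: 210 + 540 + 11·2·15 = 1080; k=4: 606 + 0 + 11·18·15 = 3576.
Minimum: 1080 at k=3.

1080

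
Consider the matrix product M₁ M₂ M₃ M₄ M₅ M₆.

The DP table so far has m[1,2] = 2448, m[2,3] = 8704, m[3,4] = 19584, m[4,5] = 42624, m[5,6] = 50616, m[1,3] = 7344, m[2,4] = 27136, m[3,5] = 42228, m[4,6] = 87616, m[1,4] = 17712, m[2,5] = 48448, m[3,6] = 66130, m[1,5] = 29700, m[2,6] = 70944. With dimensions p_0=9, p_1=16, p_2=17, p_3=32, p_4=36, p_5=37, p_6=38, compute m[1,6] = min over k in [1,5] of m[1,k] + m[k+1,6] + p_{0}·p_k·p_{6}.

42354

m[1,6] = min over k∈[1,5] of m[1,k]+m[k+1,6]+p_{0}·p_k·p_{6}.
k=1: 0 + 70944 + 9·16·38 = 76416; k=2: 2448 + 66130 + 9·17·38 = 74392; k=3: 7344 + 87616 + 9·32·38 = 105904; k=4: 17712 + 50616 + 9·36·38 = 80640; k=5: 29700 + 0 + 9·37·38 = 42354.
Minimum: 42354 at k=5.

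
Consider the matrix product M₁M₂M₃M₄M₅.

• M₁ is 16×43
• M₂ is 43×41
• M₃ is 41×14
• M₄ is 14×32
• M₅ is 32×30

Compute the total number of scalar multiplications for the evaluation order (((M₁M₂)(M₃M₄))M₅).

(M₁M₂): 16×43 by 43×41 → 16×41, cost 16·43·41 = 28208
(M₃M₄): 41×14 by 14×32 → 41×32, cost 41·14·32 = 18368
((M₁M₂)(M₃M₄)): 16×41 by 41×32 → 16×32, cost 16·41·32 = 20992; cumulative 67568
(((M₁M₂)(M₃M₄))M₅): 16×32 by 32×30 → 16×30, cost 16·32·30 = 15360; cumulative 82928
Total: 82928 scalar multiplications.

82928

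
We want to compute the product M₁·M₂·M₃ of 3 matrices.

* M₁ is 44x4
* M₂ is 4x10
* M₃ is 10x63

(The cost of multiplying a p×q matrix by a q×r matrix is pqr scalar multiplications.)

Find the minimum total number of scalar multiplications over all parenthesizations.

Order (M₁·(M₂·M₃)): (M₂·M₃): 4×10 by 10×63 → 4×63, cost 4·10·63 = 2520; (M₁·(M₂·M₃)): 44×4 by 4×63 → 44×63, cost 44·4·63 = 11088; cumulative 13608. Total 13608.
Order ((M₁·M₂)·M₃): (M₁·M₂): 44×4 by 4×10 → 44×10, cost 44·4·10 = 1760; ((M₁·M₂)·M₃): 44×10 by 10×63 → 44×63, cost 44·10·63 = 27720; cumulative 29480. Total 29480.
Minimum: 13608.

13608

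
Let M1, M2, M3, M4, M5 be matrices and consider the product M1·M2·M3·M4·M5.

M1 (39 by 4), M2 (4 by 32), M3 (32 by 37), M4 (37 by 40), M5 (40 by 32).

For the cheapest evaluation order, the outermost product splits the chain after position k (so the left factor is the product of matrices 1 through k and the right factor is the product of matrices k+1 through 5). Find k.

1

Adjacent pairs: M1M2 = 39·4·32 = 4992; M2M3 = 4·32·37 = 4736; M3M4 = 32·37·40 = 47360; M4M5 = 37·40·32 = 47360.
Length 3: M1..M3: k=1: 0+4736+39·4·37=10508; k=2: 4992+0+39·32·37=51168 → min 10508 | M2..M4: k=2: 0+47360+4·32·40=52480; k=3: 4736+0+4·37·40=10656 → min 10656 | M3..M5: k=3: 0+47360+32·37·32=85248; k=4: 47360+0+32·40·32=88320 → min 85248.
Length 4: M1..M4: k=1: 0+10656+39·4·40=16896; k=2: 4992+47360+39·32·40=102272; k=3: 10508+0+39·37·40=68228 → min 16896 | M2..M5: k=2: 0+85248+4·32·32=89344; k=3: 4736+47360+4·37·32=56832; k=4: 10656+0+4·40·32=15776 → min 15776.
Top-level splits: k=1: (M1..M1)·(M2..M5) → 0+15776+39·4·32 = 20768; k=2: (M1..M2)·(M3..M5) → 4992+85248+39·32·32 = 130176; k=3: (M1..M3)·(M4..M5) → 10508+47360+39·37·32 = 104044; k=4: (M1..M4)·(M5..M5) → 16896+0+39·40·32 = 66816.
Best split is after M1, i.e. k = 1.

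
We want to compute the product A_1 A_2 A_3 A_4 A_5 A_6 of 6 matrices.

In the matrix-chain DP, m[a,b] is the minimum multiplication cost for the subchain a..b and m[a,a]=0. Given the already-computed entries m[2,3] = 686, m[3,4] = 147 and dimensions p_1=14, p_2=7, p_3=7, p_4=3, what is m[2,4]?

m[2,4] = min over k∈[2,3] of m[2,k]+m[k+1,4]+p_{1}·p_k·p_{4}.
k=2: 0 + 147 + 14·7·3 = 441; k=3: 686 + 0 + 14·7·3 = 980.
Minimum: 441 at k=2.

441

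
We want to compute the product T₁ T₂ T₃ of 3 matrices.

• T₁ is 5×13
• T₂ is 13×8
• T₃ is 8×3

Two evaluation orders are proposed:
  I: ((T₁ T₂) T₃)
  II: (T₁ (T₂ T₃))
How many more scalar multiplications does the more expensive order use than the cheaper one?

Order I = ((T₁ T₂) T₃): (T₁ T₂): 5×13 by 13×8 → 5×8, cost 5·13·8 = 520; ((T₁ T₂) T₃): 5×8 by 8×3 → 5×3, cost 5·8·3 = 120; cumulative 640. Total 640.
Order II = (T₁ (T₂ T₃)): (T₂ T₃): 13×8 by 8×3 → 13×3, cost 13·8·3 = 312; (T₁ (T₂ T₃)): 5×13 by 13×3 → 5×3, cost 5·13·3 = 195; cumulative 507. Total 507.
Difference: |640 − 507| = 133.

133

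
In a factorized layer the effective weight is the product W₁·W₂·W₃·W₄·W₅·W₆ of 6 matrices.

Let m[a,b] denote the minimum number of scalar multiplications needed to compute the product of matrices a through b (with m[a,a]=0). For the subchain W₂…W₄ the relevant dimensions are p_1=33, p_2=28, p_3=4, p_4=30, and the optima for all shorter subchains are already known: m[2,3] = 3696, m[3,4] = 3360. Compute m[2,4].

m[2,4] = min over k∈[2,3] of m[2,k]+m[k+1,4]+p_{1}·p_k·p_{4}.
k=2: 0 + 3360 + 33·28·30 = 31080; k=3: 3696 + 0 + 33·4·30 = 7656.
Minimum: 7656 at k=3.

7656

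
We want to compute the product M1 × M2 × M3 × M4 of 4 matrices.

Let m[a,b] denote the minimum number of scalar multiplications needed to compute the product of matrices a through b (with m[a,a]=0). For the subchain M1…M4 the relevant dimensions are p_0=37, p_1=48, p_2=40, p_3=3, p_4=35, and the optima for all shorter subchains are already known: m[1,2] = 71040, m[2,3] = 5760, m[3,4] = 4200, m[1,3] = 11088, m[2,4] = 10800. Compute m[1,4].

14973

m[1,4] = min over k∈[1,3] of m[1,k]+m[k+1,4]+p_{0}·p_k·p_{4}.
k=1: 0 + 10800 + 37·48·35 = 72960; k=2: 71040 + 4200 + 37·40·35 = 127040; k=3: 11088 + 0 + 37·3·35 = 14973.
Minimum: 14973 at k=3.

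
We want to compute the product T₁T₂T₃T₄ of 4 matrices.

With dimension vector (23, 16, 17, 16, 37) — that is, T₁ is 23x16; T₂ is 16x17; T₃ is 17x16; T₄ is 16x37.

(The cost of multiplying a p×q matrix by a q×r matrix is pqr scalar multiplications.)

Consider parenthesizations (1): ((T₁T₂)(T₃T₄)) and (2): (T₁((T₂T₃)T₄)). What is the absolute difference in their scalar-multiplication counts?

Order (1) = ((T₁T₂)(T₃T₄)): (T₁T₂): 23×16 by 16×17 → 23×17, cost 23·16·17 = 6256; (T₃T₄): 17×16 by 16×37 → 17×37, cost 17·16·37 = 10064; ((T₁T₂)(T₃T₄)): 23×17 by 17×37 → 23×37, cost 23·17·37 = 14467; cumulative 30787. Total 30787.
Order (2) = (T₁((T₂T₃)T₄)): (T₂T₃): 16×17 by 17×16 → 16×16, cost 16·17·16 = 4352; ((T₂T₃)T₄): 16×16 by 16×37 → 16×37, cost 16·16·37 = 9472; cumulative 13824; (T₁((T₂T₃)T₄)): 23×16 by 16×37 → 23×37, cost 23·16·37 = 13616; cumulative 27440. Total 27440.
Difference: |30787 − 27440| = 3347.

3347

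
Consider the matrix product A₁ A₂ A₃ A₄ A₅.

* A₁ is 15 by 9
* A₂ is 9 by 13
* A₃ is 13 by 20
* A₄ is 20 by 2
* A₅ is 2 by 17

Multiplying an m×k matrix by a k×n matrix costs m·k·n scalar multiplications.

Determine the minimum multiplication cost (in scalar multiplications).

Adjacent pairs: A₁A₂ = 15·9·13 = 1755; A₂A₃ = 9·13·20 = 2340; A₃A₄ = 13·20·2 = 520; A₄A₅ = 20·2·17 = 680.
Length 3: A₁..A₃: k=1: 0+2340+15·9·20=5040; k=2: 1755+0+15·13·20=5655 → min 5040 | A₂..A₄: k=2: 0+520+9·13·2=754; k=3: 2340+0+9·20·2=2700 → min 754 | A₃..A₅: k=3: 0+680+13·20·17=5100; k=4: 520+0+13·2·17=962 → min 962.
Length 4: A₁..A₄: k=1: 0+754+15·9·2=1024; k=2: 1755+520+15·13·2=2665; k=3: 5040+0+15·20·2=5640 → min 1024 | A₂..A₅: k=2: 0+962+9·13·17=2951; k=3: 2340+680+9·20·17=6080; k=4: 754+0+9·2·17=1060 → min 1060.
Length 5: A₁..A₅: k=1: 0+1060+15·9·17=3355; k=2: 1755+962+15·13·17=6032; k=3: 5040+680+15·20·17=10820; k=4: 1024+0+15·2·17=1534 → min 1534.
Optimal order: ((A₁ (A₂ (A₃ A₄))) A₅) with cost 1534.

1534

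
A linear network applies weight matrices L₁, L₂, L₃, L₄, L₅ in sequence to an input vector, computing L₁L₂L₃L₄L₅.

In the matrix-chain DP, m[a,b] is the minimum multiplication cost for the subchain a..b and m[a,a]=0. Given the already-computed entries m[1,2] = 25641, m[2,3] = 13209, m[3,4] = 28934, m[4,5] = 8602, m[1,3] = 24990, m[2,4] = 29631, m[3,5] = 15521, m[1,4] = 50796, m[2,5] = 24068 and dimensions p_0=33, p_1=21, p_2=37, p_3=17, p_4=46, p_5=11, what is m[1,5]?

31691

m[1,5] = min over k∈[1,4] of m[1,k]+m[k+1,5]+p_{0}·p_k·p_{5}.
k=1: 0 + 24068 + 33·21·11 = 31691; k=2: 25641 + 15521 + 33·37·11 = 54593; k=3: 24990 + 8602 + 33·17·11 = 39763; k=4: 50796 + 0 + 33·46·11 = 67494.
Minimum: 31691 at k=1.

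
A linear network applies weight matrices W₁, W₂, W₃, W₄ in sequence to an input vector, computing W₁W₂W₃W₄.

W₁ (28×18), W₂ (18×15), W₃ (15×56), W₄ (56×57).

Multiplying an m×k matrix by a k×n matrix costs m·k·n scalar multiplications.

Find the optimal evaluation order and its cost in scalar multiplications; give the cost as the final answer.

79380

Adjacent pairs: W₁W₂ = 28·18·15 = 7560; W₂W₃ = 18·15·56 = 15120; W₃W₄ = 15·56·57 = 47880.
Length 3: W₁..W₃: k=1: 0+15120+28·18·56=43344; k=2: 7560+0+28·15·56=31080 → min 31080 | W₂..W₄: k=2: 0+47880+18·15·57=63270; k=3: 15120+0+18·56·57=72576 → min 63270.
Length 4: W₁..W₄: k=1: 0+63270+28·18·57=91998; k=2: 7560+47880+28·15·57=79380; k=3: 31080+0+28·56·57=120456 → min 79380.
Optimal parenthesization: ((W₁W₂)(W₃W₄)) with cost 79380.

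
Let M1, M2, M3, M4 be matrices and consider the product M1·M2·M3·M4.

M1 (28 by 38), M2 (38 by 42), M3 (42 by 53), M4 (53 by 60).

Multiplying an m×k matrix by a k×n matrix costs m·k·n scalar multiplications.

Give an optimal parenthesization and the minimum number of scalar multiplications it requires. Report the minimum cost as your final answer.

Adjacent pairs: M1M2 = 28·38·42 = 44688; M2M3 = 38·42·53 = 84588; M3M4 = 42·53·60 = 133560.
Length 3: M1..M3: k=1: 0+84588+28·38·53=140980; k=2: 44688+0+28·42·53=107016 → min 107016 | M2..M4: k=2: 0+133560+38·42·60=229320; k=3: 84588+0+38·53·60=205428 → min 205428.
Length 4: M1..M4: k=1: 0+205428+28·38·60=269268; k=2: 44688+133560+28·42·60=248808; k=3: 107016+0+28·53·60=196056 → min 196056.
Optimal parenthesization: (((M1·M2)·M3)·M4) with cost 196056.

196056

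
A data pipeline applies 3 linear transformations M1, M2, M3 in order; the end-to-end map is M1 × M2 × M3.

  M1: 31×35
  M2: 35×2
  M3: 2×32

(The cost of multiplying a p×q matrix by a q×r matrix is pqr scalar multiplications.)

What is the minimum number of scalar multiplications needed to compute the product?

4154

Order (M1 × (M2 × M3)): (M2 × M3): 35×2 by 2×32 → 35×32, cost 35·2·32 = 2240; (M1 × (M2 × M3)): 31×35 by 35×32 → 31×32, cost 31·35·32 = 34720; cumulative 36960. Total 36960.
Order ((M1 × M2) × M3): (M1 × M2): 31×35 by 35×2 → 31×2, cost 31·35·2 = 2170; ((M1 × M2) × M3): 31×2 by 2×32 → 31×32, cost 31·2·32 = 1984; cumulative 4154. Total 4154.
Minimum: 4154.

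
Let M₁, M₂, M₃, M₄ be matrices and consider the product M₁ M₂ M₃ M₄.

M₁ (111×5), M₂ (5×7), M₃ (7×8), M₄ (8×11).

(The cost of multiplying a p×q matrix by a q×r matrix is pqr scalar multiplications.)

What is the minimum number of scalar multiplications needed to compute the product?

6825

Adjacent pairs: M₁M₂ = 111·5·7 = 3885; M₂M₃ = 5·7·8 = 280; M₃M₄ = 7·8·11 = 616.
Length 3: M₁..M₃: k=1: 0+280+111·5·8=4720; k=2: 3885+0+111·7·8=10101 → min 4720 | M₂..M₄: k=2: 0+616+5·7·11=1001; k=3: 280+0+5·8·11=720 → min 720.
Length 4: M₁..M₄: k=1: 0+720+111·5·11=6825; k=2: 3885+616+111·7·11=13048; k=3: 4720+0+111·8·11=14488 → min 6825.
Optimal order: (M₁ ((M₂ M₃) M₄)) with cost 6825.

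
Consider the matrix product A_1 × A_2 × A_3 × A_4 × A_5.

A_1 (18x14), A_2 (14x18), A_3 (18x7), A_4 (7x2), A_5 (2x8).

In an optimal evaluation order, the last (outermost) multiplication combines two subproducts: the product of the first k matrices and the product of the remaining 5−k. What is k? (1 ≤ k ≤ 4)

4

Adjacent pairs: A_1A_2 = 18·14·18 = 4536; A_2A_3 = 14·18·7 = 1764; A_3A_4 = 18·7·2 = 252; A_4A_5 = 7·2·8 = 112.
Length 3: A_1..A_3: k=1: 0+1764+18·14·7=3528; k=2: 4536+0+18·18·7=6804 → min 3528 | A_2..A_4: k=2: 0+252+14·18·2=756; k=3: 1764+0+14·7·2=1960 → min 756 | A_3..A_5: k=3: 0+112+18·7·8=1120; k=4: 252+0+18·2·8=540 → min 540.
Length 4: A_1..A_4: k=1: 0+756+18·14·2=1260; k=2: 4536+252+18·18·2=5436; k=3: 3528+0+18·7·2=3780 → min 1260 | A_2..A_5: k=2: 0+540+14·18·8=2556; k=3: 1764+112+14·7·8=2660; k=4: 756+0+14·2·8=980 → min 980.
Top-level splits: k=1: (A_1..A_1)·(A_2..A_5) → 0+980+18·14·8 = 2996; k=2: (A_1..A_2)·(A_3..A_5) → 4536+540+18·18·8 = 7668; k=3: (A_1..A_3)·(A_4..A_5) → 3528+112+18·7·8 = 4648; k=4: (A_1..A_4)·(A_5..A_5) → 1260+0+18·2·8 = 1548.
Best split is after A_4, i.e. k = 4.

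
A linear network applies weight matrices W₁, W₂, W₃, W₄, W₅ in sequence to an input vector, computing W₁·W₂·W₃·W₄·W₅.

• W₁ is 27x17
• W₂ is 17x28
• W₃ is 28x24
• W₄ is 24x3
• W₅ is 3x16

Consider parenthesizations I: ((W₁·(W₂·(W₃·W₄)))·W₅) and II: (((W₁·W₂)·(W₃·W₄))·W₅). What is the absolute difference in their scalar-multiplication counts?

Order I = ((W₁·(W₂·(W₃·W₄)))·W₅): (W₃·W₄): 28×24 by 24×3 → 28×3, cost 28·24·3 = 2016; (W₂·(W₃·W₄)): 17×28 by 28×3 → 17×3, cost 17·28·3 = 1428; cumulative 3444; (W₁·(W₂·(W₃·W₄))): 27×17 by 17×3 → 27×3, cost 27·17·3 = 1377; cumulative 4821; ((W₁·(W₂·(W₃·W₄)))·W₅): 27×3 by 3×16 → 27×16, cost 27·3·16 = 1296; cumulative 6117. Total 6117.
Order II = (((W₁·W₂)·(W₃·W₄))·W₅): (W₁·W₂): 27×17 by 17×28 → 27×28, cost 27·17·28 = 12852; (W₃·W₄): 28×24 by 24×3 → 28×3, cost 28·24·3 = 2016; ((W₁·W₂)·(W₃·W₄)): 27×28 by 28×3 → 27×3, cost 27·28·3 = 2268; cumulative 17136; (((W₁·W₂)·(W₃·W₄))·W₅): 27×3 by 3×16 → 27×16, cost 27·3·16 = 1296; cumulative 18432. Total 18432.
Difference: |6117 − 18432| = 12315.

12315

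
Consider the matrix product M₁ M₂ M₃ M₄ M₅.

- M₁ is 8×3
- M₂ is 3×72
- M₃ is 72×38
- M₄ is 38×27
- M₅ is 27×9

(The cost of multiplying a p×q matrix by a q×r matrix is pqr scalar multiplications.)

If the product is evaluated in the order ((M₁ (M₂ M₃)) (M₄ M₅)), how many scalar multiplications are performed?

21090

(M₂ M₃): 3×72 by 72×38 → 3×38, cost 3·72·38 = 8208
(M₁ (M₂ M₃)): 8×3 by 3×38 → 8×38, cost 8·3·38 = 912; cumulative 9120
(M₄ M₅): 38×27 by 27×9 → 38×9, cost 38·27·9 = 9234
((M₁ (M₂ M₃)) (M₄ M₅)): 8×38 by 38×9 → 8×9, cost 8·38·9 = 2736; cumulative 21090
Total: 21090 scalar multiplications.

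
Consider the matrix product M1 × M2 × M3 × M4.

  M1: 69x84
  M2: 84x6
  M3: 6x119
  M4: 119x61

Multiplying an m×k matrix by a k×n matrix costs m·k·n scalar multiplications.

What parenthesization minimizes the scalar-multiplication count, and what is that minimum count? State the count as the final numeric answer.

103584

Adjacent pairs: M1M2 = 69·84·6 = 34776; M2M3 = 84·6·119 = 59976; M3M4 = 6·119·61 = 43554.
Length 3: M1..M3: k=1: 0+59976+69·84·119=749700; k=2: 34776+0+69·6·119=84042 → min 84042 | M2..M4: k=2: 0+43554+84·6·61=74298; k=3: 59976+0+84·119·61=669732 → min 74298.
Length 4: M1..M4: k=1: 0+74298+69·84·61=427854; k=2: 34776+43554+69·6·61=103584; k=3: 84042+0+69·119·61=584913 → min 103584.
Optimal parenthesization: ((M1 × M2) × (M3 × M4)) with cost 103584.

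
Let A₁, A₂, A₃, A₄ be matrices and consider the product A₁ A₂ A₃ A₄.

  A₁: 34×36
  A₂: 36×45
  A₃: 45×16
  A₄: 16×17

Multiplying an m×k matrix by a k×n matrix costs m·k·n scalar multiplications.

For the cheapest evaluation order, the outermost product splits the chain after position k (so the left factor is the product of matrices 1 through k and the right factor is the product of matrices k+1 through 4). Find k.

3

Adjacent pairs: A₁A₂ = 34·36·45 = 55080; A₂A₃ = 36·45·16 = 25920; A₃A₄ = 45·16·17 = 12240.
Length 3: A₁..A₃: k=1: 0+25920+34·36·16=45504; k=2: 55080+0+34·45·16=79560 → min 45504 | A₂..A₄: k=2: 0+12240+36·45·17=39780; k=3: 25920+0+36·16·17=35712 → min 35712.
Top-level splits: k=1: (A₁..A₁)·(A₂..A₄) → 0+35712+34·36·17 = 56520; k=2: (A₁..A₂)·(A₃..A₄) → 55080+12240+34·45·17 = 93330; k=3: (A₁..A₃)·(A₄..A₄) → 45504+0+34·16·17 = 54752.
Best split is after A₃, i.e. k = 3.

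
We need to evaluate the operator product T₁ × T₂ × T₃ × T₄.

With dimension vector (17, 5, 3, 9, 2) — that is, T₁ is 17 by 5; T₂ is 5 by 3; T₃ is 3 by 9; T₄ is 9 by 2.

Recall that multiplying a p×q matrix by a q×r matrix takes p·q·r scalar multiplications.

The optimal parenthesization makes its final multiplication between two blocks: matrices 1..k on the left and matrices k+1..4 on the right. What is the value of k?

1

Adjacent pairs: T₁T₂ = 17·5·3 = 255; T₂T₃ = 5·3·9 = 135; T₃T₄ = 3·9·2 = 54.
Length 3: T₁..T₃: k=1: 0+135+17·5·9=900; k=2: 255+0+17·3·9=714 → min 714 | T₂..T₄: k=2: 0+54+5·3·2=84; k=3: 135+0+5·9·2=225 → min 84.
Top-level splits: k=1: (T₁..T₁)·(T₂..T₄) → 0+84+17·5·2 = 254; k=2: (T₁..T₂)·(T₃..T₄) → 255+54+17·3·2 = 411; k=3: (T₁..T₃)·(T₄..T₄) → 714+0+17·9·2 = 1020.
Best split is after T₁, i.e. k = 1.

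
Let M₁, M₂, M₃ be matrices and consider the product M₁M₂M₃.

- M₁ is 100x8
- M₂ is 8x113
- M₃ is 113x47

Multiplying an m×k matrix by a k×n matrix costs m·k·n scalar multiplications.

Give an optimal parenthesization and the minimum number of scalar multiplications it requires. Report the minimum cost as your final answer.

(M₁(M₂M₃)): cost 80088.
((M₁M₂)M₃): cost 621500.
Optimal: (M₁(M₂M₃)) with cost 80088.

80088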